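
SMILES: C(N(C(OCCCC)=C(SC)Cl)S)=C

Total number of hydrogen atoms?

Hydrogens are implicit in SMILES; fill each atom to its normal valence:
  4 × C: 2 H each → 8
  2 × C: 3 H each → 6
  2 × C: no H
  1 × C: 1 H
  1 × Cl: no H
  1 × N: no H
  1 × O: no H
  1 × S: 1 H
  1 × S: no H
  Total hydrogens = 16.

16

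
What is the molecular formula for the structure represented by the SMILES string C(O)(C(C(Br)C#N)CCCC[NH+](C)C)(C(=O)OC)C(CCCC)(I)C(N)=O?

Heavy atoms from the SMILES: 1 Br, 18 C, 1 I, 3 N, 4 O.
Implicit hydrogens by atom environment:
  7 × C: 2 H each → 14
  5 × C: no H
  4 × C: 3 H each → 12
  3 × O: no H
  2 × C: 1 H each → 2
  1 × Br: no H
  1 × I: no H
  1 × N: 2 H
  1 × N (charge +1): 1 H
  1 × N: no H
  1 × O: 1 H
  Total hydrogens = 32.
Net charge +1.
Molecular formula: C18H32BrIN3O4+

C18H32BrIN3O4+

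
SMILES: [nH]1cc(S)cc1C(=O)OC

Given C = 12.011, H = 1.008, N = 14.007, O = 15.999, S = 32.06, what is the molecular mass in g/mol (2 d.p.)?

Molecular formula: C6H7NO2S.
M = 6×12.011 + 7×1.008 + 1×14.007 + 2×15.999 + 1×32.06 = 157.19 g/mol.

157.19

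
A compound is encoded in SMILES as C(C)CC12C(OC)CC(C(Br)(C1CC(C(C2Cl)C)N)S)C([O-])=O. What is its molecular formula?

Heavy atoms from the SMILES: 1 Br, 16 C, 1 Cl, 1 N, 3 O, 1 S.
Implicit hydrogens by atom environment:
  6 × C: 1 H each → 6
  4 × C: 2 H each → 8
  3 × C: 3 H each → 9
  3 × C: no H
  2 × O: no H
  1 × Br: no H
  1 × Cl: no H
  1 × N: 2 H
  1 × O (charge -1): no H
  1 × S: 1 H
  Total hydrogens = 26.
Net charge -1.
Molecular formula: C16H26BrClNO3S-

C16H26BrClNO3S-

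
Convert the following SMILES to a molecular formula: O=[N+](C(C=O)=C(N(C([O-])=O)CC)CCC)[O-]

Heavy atoms from the SMILES: 9 C, 2 N, 5 O.
Implicit hydrogens by atom environment:
  3 × C: 2 H each → 6
  3 × C: no H
  3 × O: no H
  2 × C: 3 H each → 6
  2 × O (charge -1): no H
  1 × C: 1 H
  1 × N: no H
  1 × N (charge +1): no H
  Total hydrogens = 13.
Net charge -1.
Molecular formula: C9H13N2O5-

C9H13N2O5-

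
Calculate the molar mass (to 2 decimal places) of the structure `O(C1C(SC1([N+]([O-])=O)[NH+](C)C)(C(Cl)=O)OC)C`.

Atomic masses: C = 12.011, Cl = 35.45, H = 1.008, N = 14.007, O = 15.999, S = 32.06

285.72

Molecular formula: C8H14ClN2O5S+.
M = 8×12.011 + 1×35.45 + 14×1.008 + 2×14.007 + 5×15.999 + 1×32.06 = 285.72 g/mol.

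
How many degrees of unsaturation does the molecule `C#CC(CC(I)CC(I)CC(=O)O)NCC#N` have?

5

Molecular formula from the SMILES: C11H14I2N2O2.
DoU = (2C + 2 + N − H − X)/2 = (2·11 + 2 + 2 − 14 − 2)/2 = 10/2 = 5.
(Structurally: 0 ring(s) + 5 π bond(s) = 5.)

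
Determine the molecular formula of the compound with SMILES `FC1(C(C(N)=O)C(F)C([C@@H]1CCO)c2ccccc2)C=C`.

Heavy atoms from the SMILES: 16 C, 2 F, 1 N, 2 O.
Implicit hydrogens by atom environment:
  5 × C: 1 H each → 5
  5 × C (aromatic): 1 H each → 5
  3 × C: 2 H each → 6
  2 × C: no H
  2 × F: no H
  1 × C (aromatic): no H
  1 × N: 2 H
  1 × O: 1 H
  1 × O: no H
  Total hydrogens = 19.
Molecular formula: C16H19F2NO2

C16H19F2NO2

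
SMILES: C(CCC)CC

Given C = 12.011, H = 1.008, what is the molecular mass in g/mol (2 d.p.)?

86.18

Molecular formula: C6H14.
M = 6×12.011 + 14×1.008 = 86.18 g/mol.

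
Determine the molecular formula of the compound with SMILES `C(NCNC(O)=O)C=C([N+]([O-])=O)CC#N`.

C7H10N4O4

Heavy atoms from the SMILES: 7 C, 4 N, 4 O.
Implicit hydrogens by atom environment:
  3 × C: 2 H each → 6
  3 × C: no H
  2 × N: 1 H each → 2
  2 × O: no H
  1 × C: 1 H
  1 × N: no H
  1 × N (charge +1): no H
  1 × O: 1 H
  1 × O (charge -1): no H
  Total hydrogens = 10.
Molecular formula: C7H10N4O4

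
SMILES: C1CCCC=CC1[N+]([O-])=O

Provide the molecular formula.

C7H11NO2

Heavy atoms from the SMILES: 7 C, 1 N, 2 O.
Implicit hydrogens by atom environment:
  4 × C: 2 H each → 8
  3 × C: 1 H each → 3
  1 × N (charge +1): no H
  1 × O: no H
  1 × O (charge -1): no H
  Total hydrogens = 11.
Molecular formula: C7H11NO2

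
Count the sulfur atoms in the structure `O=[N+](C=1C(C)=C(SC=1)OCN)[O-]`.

1

The symbol for sulfur appears 1 time in the SMILES.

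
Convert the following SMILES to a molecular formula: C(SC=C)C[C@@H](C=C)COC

C9H16OS

Heavy atoms from the SMILES: 9 C, 1 O, 1 S.
Implicit hydrogens by atom environment:
  5 × C: 2 H each → 10
  3 × C: 1 H each → 3
  1 × C: 3 H
  1 × O: no H
  1 × S: no H
  Total hydrogens = 16.
Molecular formula: C9H16OS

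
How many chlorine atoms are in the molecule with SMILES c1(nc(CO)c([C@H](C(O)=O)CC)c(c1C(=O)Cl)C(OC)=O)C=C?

The symbol for chlorine appears 1 time in the SMILES.

1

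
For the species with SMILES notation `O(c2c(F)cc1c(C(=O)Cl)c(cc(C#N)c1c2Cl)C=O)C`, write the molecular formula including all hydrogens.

C14H6Cl2FNO3

Heavy atoms from the SMILES: 14 C, 2 Cl, 1 F, 1 N, 3 O.
Implicit hydrogens by atom environment:
  8 × C (aromatic): no H
  3 × O: no H
  2 × C (aromatic): 1 H each → 2
  2 × C: no H
  2 × Cl: no H
  1 × C: 3 H
  1 × C: 1 H
  1 × F: no H
  1 × N: no H
  Total hydrogens = 6.
Molecular formula: C14H6Cl2FNO3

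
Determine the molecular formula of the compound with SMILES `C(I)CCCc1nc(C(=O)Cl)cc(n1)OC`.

Heavy atoms from the SMILES: 10 C, 1 Cl, 1 I, 2 N, 2 O.
Implicit hydrogens by atom environment:
  4 × C: 2 H each → 8
  3 × C (aromatic): no H
  2 × N (aromatic): no H
  2 × O: no H
  1 × C: 3 H
  1 × C (aromatic): 1 H
  1 × C: no H
  1 × Cl: no H
  1 × I: no H
  Total hydrogens = 12.
Molecular formula: C10H12ClIN2O2

C10H12ClIN2O2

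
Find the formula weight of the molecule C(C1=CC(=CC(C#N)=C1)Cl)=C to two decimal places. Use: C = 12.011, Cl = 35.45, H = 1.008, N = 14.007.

Molecular formula: C9H6ClN.
M = 9×12.011 + 1×35.45 + 6×1.008 + 1×14.007 = 163.60 g/mol.

163.60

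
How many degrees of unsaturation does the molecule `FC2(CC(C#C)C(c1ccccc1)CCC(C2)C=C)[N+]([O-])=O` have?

9

Molecular formula from the SMILES: C18H20FNO2.
DoU = (2C + 2 + N − H − X)/2 = (2·18 + 2 + 1 − 20 − 1)/2 = 18/2 = 9.
(Structurally: 2 ring(s) + 7 π bond(s) = 9.)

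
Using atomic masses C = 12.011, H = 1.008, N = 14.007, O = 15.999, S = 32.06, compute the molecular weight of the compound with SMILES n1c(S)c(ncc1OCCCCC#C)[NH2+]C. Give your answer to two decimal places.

Molecular formula: C11H16N3OS+.
M = 11×12.011 + 16×1.008 + 3×14.007 + 1×15.999 + 1×32.06 = 238.33 g/mol.

238.33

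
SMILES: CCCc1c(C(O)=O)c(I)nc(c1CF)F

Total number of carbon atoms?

The symbol for carbon appears 10 times in the SMILES. Lowercase c denotes aromatic carbon and counts toward C.

10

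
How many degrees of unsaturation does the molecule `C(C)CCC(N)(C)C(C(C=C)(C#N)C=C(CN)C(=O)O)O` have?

Molecular formula from the SMILES: C15H25N3O3.
DoU = (2C + 2 + N − H − X)/2 = (2·15 + 2 + 3 − 25 − 0)/2 = 10/2 = 5.
(Structurally: 0 ring(s) + 5 π bond(s) = 5.)

5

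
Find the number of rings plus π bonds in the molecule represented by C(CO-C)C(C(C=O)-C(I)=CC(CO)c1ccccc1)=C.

Molecular formula from the SMILES: C17H21IO3.
DoU = (2C + 2 + N − H − X)/2 = (2·17 + 2 + 0 − 21 − 1)/2 = 14/2 = 7.
(Structurally: 1 ring(s) + 6 π bond(s) = 7.)

7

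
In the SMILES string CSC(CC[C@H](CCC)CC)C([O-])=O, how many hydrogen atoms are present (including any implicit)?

Hydrogens are implicit in SMILES; fill each atom to its normal valence:
  5 × C: 2 H each → 10
  3 × C: 3 H each → 9
  2 × C: 1 H each → 2
  1 × C: no H
  1 × O: no H
  1 × O (charge -1): no H
  1 × S: no H
  Total hydrogens = 21.

21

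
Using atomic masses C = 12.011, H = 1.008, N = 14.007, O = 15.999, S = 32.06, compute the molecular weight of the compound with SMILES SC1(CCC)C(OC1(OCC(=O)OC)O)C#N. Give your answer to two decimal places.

261.29

Molecular formula: C10H15NO5S.
M = 10×12.011 + 15×1.008 + 1×14.007 + 5×15.999 + 1×32.06 = 261.29 g/mol.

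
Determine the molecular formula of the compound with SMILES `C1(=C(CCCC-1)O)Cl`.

Heavy atoms from the SMILES: 6 C, 1 Cl, 1 O.
Implicit hydrogens by atom environment:
  4 × C: 2 H each → 8
  2 × C: no H
  1 × Cl: no H
  1 × O: 1 H
  Total hydrogens = 9.
Molecular formula: C6H9ClO

C6H9ClO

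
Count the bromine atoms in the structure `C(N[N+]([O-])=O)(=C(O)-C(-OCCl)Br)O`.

1

The symbol for bromine appears 1 time in the SMILES.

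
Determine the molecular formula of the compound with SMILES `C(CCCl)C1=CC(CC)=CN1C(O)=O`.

Heavy atoms from the SMILES: 10 C, 1 Cl, 1 N, 2 O.
Implicit hydrogens by atom environment:
  4 × C: 2 H each → 8
  2 × C (aromatic): 1 H each → 2
  2 × C (aromatic): no H
  1 × C: 3 H
  1 × C: no H
  1 × Cl: no H
  1 × N (aromatic): no H
  1 × O: 1 H
  1 × O: no H
  Total hydrogens = 14.
Molecular formula: C10H14ClNO2

C10H14ClNO2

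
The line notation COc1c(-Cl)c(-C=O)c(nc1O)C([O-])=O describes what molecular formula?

Heavy atoms from the SMILES: 8 C, 1 Cl, 1 N, 5 O.
Implicit hydrogens by atom environment:
  5 × C (aromatic): no H
  3 × O: no H
  1 × C: 3 H
  1 × C: 1 H
  1 × C: no H
  1 × Cl: no H
  1 × N (aromatic): no H
  1 × O: 1 H
  1 × O (charge -1): no H
  Total hydrogens = 5.
Net charge -1.
Molecular formula: C8H5ClNO5-

C8H5ClNO5-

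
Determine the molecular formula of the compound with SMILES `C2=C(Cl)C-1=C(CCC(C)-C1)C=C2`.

C11H13Cl

Heavy atoms from the SMILES: 11 C, 1 Cl.
Implicit hydrogens by atom environment:
  3 × C: 2 H each → 6
  3 × C (aromatic): 1 H each → 3
  3 × C (aromatic): no H
  1 × C: 3 H
  1 × C: 1 H
  1 × Cl: no H
  Total hydrogens = 13.
Molecular formula: C11H13Cl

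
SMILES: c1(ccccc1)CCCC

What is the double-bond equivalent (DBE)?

Molecular formula from the SMILES: C10H14.
DoU = (2C + 2 + N − H − X)/2 = (2·10 + 2 + 0 − 14 − 0)/2 = 8/2 = 4.
(Structurally: 1 ring(s) + 3 π bond(s) = 4.)

4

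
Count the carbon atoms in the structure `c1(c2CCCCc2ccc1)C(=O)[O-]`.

11

The symbol for carbon appears 11 times in the SMILES. Lowercase c denotes aromatic carbon and counts toward C.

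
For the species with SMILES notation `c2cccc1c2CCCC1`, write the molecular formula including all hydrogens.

Heavy atoms from the SMILES: 10 C.
Implicit hydrogens by atom environment:
  4 × C: 2 H each → 8
  4 × C (aromatic): 1 H each → 4
  2 × C (aromatic): no H
  Total hydrogens = 12.
Molecular formula: C10H12

C10H12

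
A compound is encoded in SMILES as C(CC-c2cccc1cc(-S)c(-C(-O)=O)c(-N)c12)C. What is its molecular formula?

Heavy atoms from the SMILES: 15 C, 1 N, 2 O, 1 S.
Implicit hydrogens by atom environment:
  6 × C (aromatic): no H
  4 × C (aromatic): 1 H each → 4
  3 × C: 2 H each → 6
  1 × C: 3 H
  1 × C: no H
  1 × N: 2 H
  1 × O: 1 H
  1 × O: no H
  1 × S: 1 H
  Total hydrogens = 17.
Molecular formula: C15H17NO2S

C15H17NO2S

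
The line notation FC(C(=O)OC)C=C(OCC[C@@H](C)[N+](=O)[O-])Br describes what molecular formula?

Heavy atoms from the SMILES: 1 Br, 9 C, 1 F, 1 N, 5 O.
Implicit hydrogens by atom environment:
  4 × O: no H
  3 × C: 1 H each → 3
  2 × C: 3 H each → 6
  2 × C: 2 H each → 4
  2 × C: no H
  1 × Br: no H
  1 × F: no H
  1 × N (charge +1): no H
  1 × O (charge -1): no H
  Total hydrogens = 13.
Molecular formula: C9H13BrFNO5

C9H13BrFNO5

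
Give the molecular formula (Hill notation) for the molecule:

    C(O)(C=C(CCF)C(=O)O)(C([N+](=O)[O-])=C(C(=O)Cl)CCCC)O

Heavy atoms from the SMILES: 13 C, 1 Cl, 1 F, 1 N, 7 O.
Implicit hydrogens by atom environment:
  6 × C: no H
  5 × C: 2 H each → 10
  3 × O: 1 H each → 3
  3 × O: no H
  1 × C: 3 H
  1 × C: 1 H
  1 × Cl: no H
  1 × F: no H
  1 × N (charge +1): no H
  1 × O (charge -1): no H
  Total hydrogens = 17.
Molecular formula: C13H17ClFNO7

C13H17ClFNO7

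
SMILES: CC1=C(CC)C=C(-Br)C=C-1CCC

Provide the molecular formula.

C12H17Br

Heavy atoms from the SMILES: 1 Br, 12 C.
Implicit hydrogens by atom environment:
  4 × C (aromatic): no H
  3 × C: 3 H each → 9
  3 × C: 2 H each → 6
  2 × C (aromatic): 1 H each → 2
  1 × Br: no H
  Total hydrogens = 17.
Molecular formula: C12H17Br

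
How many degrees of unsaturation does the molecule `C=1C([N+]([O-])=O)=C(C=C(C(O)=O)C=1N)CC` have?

6

Molecular formula from the SMILES: C9H10N2O4.
DoU = (2C + 2 + N − H − X)/2 = (2·9 + 2 + 2 − 10 − 0)/2 = 12/2 = 6.
(Structurally: 1 ring(s) + 5 π bond(s) = 6.)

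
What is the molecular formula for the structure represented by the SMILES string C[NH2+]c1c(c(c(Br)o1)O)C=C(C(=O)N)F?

Heavy atoms from the SMILES: 1 Br, 8 C, 1 F, 2 N, 3 O.
Implicit hydrogens by atom environment:
  4 × C (aromatic): no H
  2 × C: no H
  1 × Br: no H
  1 × C: 3 H
  1 × C: 1 H
  1 × F: no H
  1 × N (charge +1): 2 H
  1 × N: 2 H
  1 × O: 1 H
  1 × O (aromatic): no H
  1 × O: no H
  Total hydrogens = 9.
Net charge +1.
Molecular formula: C8H9BrFN2O3+

C8H9BrFN2O3+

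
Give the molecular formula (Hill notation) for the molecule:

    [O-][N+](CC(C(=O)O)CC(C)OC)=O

C7H13NO5

Heavy atoms from the SMILES: 7 C, 1 N, 5 O.
Implicit hydrogens by atom environment:
  3 × O: no H
  2 × C: 3 H each → 6
  2 × C: 2 H each → 4
  2 × C: 1 H each → 2
  1 × C: no H
  1 × N (charge +1): no H
  1 × O: 1 H
  1 × O (charge -1): no H
  Total hydrogens = 13.
Molecular formula: C7H13NO5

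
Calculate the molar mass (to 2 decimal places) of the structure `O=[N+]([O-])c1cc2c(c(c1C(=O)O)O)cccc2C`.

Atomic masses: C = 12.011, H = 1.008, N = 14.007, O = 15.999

247.21

Molecular formula: C12H9NO5.
M = 12×12.011 + 9×1.008 + 1×14.007 + 5×15.999 = 247.21 g/mol.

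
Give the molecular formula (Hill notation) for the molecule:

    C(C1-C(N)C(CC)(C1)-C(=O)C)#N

C9H14N2O

Heavy atoms from the SMILES: 9 C, 2 N, 1 O.
Implicit hydrogens by atom environment:
  3 × C: no H
  2 × C: 3 H each → 6
  2 × C: 2 H each → 4
  2 × C: 1 H each → 2
  1 × N: 2 H
  1 × N: no H
  1 × O: no H
  Total hydrogens = 14.
Molecular formula: C9H14N2O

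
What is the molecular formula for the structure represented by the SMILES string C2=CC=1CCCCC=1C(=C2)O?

Heavy atoms from the SMILES: 10 C, 1 O.
Implicit hydrogens by atom environment:
  4 × C: 2 H each → 8
  3 × C (aromatic): 1 H each → 3
  3 × C (aromatic): no H
  1 × O: 1 H
  Total hydrogens = 12.
Molecular formula: C10H12O

C10H12O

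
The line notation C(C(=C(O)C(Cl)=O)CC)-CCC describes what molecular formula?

Heavy atoms from the SMILES: 9 C, 1 Cl, 2 O.
Implicit hydrogens by atom environment:
  4 × C: 2 H each → 8
  3 × C: no H
  2 × C: 3 H each → 6
  1 × Cl: no H
  1 × O: 1 H
  1 × O: no H
  Total hydrogens = 15.
Molecular formula: C9H15ClO2

C9H15ClO2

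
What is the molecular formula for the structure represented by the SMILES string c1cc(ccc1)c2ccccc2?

C12H10

Heavy atoms from the SMILES: 12 C.
Implicit hydrogens by atom environment:
  10 × C (aromatic): 1 H each → 10
  2 × C (aromatic): no H
  Total hydrogens = 10.
Molecular formula: C12H10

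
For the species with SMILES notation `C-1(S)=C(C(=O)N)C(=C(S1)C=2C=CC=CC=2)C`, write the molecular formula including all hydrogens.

C12H11NOS2

Heavy atoms from the SMILES: 12 C, 1 N, 1 O, 2 S.
Implicit hydrogens by atom environment:
  5 × C (aromatic): 1 H each → 5
  5 × C (aromatic): no H
  1 × C: 3 H
  1 × C: no H
  1 × N: 2 H
  1 × O: no H
  1 × S: 1 H
  1 × S (aromatic): no H
  Total hydrogens = 11.
Molecular formula: C12H11NOS2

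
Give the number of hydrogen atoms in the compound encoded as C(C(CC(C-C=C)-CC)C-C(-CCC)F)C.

Hydrogens are implicit in SMILES; fill each atom to its normal valence:
  8 × C: 2 H each → 16
  4 × C: 1 H each → 4
  3 × C: 3 H each → 9
  1 × F: no H
  Total hydrogens = 29.

29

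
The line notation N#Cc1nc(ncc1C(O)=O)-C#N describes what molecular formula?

C7H2N4O2

Heavy atoms from the SMILES: 7 C, 4 N, 2 O.
Implicit hydrogens by atom environment:
  3 × C (aromatic): no H
  3 × C: no H
  2 × N (aromatic): no H
  2 × N: no H
  1 × C (aromatic): 1 H
  1 × O: 1 H
  1 × O: no H
  Total hydrogens = 2.
Molecular formula: C7H2N4O2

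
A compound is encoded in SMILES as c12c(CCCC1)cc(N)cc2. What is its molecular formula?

Heavy atoms from the SMILES: 10 C, 1 N.
Implicit hydrogens by atom environment:
  4 × C: 2 H each → 8
  3 × C (aromatic): 1 H each → 3
  3 × C (aromatic): no H
  1 × N: 2 H
  Total hydrogens = 13.
Molecular formula: C10H13N

C10H13N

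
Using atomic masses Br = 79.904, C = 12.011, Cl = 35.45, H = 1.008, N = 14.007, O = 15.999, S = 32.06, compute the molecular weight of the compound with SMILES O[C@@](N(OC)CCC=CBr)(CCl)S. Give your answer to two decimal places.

290.60

Molecular formula: C7H13BrClNO2S.
M = 1×79.904 + 7×12.011 + 1×35.45 + 13×1.008 + 1×14.007 + 2×15.999 + 1×32.06 = 290.60 g/mol.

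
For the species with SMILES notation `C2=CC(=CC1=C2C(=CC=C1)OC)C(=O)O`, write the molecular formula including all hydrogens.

Heavy atoms from the SMILES: 12 C, 3 O.
Implicit hydrogens by atom environment:
  6 × C (aromatic): 1 H each → 6
  4 × C (aromatic): no H
  2 × O: no H
  1 × C: 3 H
  1 × C: no H
  1 × O: 1 H
  Total hydrogens = 10.
Molecular formula: C12H10O3

C12H10O3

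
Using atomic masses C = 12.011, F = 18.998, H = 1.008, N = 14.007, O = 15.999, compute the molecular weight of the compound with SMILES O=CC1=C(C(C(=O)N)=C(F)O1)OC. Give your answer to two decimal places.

187.13

Molecular formula: C7H6FNO4.
M = 7×12.011 + 1×18.998 + 6×1.008 + 1×14.007 + 4×15.999 = 187.13 g/mol.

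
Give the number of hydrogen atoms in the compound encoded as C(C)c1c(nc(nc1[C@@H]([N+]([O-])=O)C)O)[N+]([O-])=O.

10

Hydrogens are implicit in SMILES; fill each atom to its normal valence:
  4 × C (aromatic): no H
  2 × C: 3 H each → 6
  2 × N (aromatic): no H
  2 × N (charge +1): no H
  2 × O: no H
  2 × O (charge -1): no H
  1 × C: 2 H
  1 × C: 1 H
  1 × O: 1 H
  Total hydrogens = 10.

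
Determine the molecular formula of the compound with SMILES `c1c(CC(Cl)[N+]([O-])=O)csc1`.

C6H6ClNO2S

Heavy atoms from the SMILES: 6 C, 1 Cl, 1 N, 2 O, 1 S.
Implicit hydrogens by atom environment:
  3 × C (aromatic): 1 H each → 3
  1 × C: 2 H
  1 × C: 1 H
  1 × C (aromatic): no H
  1 × Cl: no H
  1 × N (charge +1): no H
  1 × O: no H
  1 × O (charge -1): no H
  1 × S (aromatic): no H
  Total hydrogens = 6.
Molecular formula: C6H6ClNO2S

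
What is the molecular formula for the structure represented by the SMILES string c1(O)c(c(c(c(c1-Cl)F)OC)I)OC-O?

C8H7ClFIO4

Heavy atoms from the SMILES: 8 C, 1 Cl, 1 F, 1 I, 4 O.
Implicit hydrogens by atom environment:
  6 × C (aromatic): no H
  2 × O: 1 H each → 2
  2 × O: no H
  1 × C: 3 H
  1 × C: 2 H
  1 × Cl: no H
  1 × F: no H
  1 × I: no H
  Total hydrogens = 7.
Molecular formula: C8H7ClFIO4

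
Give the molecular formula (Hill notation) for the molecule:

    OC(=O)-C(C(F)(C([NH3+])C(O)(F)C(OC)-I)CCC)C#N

Heavy atoms from the SMILES: 11 C, 2 F, 1 I, 2 N, 4 O.
Implicit hydrogens by atom environment:
  4 × C: no H
  3 × C: 1 H each → 3
  2 × C: 3 H each → 6
  2 × C: 2 H each → 4
  2 × F: no H
  2 × O: 1 H each → 2
  2 × O: no H
  1 × I: no H
  1 × N (charge +1): 3 H
  1 × N: no H
  Total hydrogens = 18.
Net charge +1.
Molecular formula: C11H18F2IN2O4+

C11H18F2IN2O4+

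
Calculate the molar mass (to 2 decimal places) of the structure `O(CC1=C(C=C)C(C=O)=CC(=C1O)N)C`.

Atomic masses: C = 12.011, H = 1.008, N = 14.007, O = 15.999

207.23

Molecular formula: C11H13NO3.
M = 11×12.011 + 13×1.008 + 1×14.007 + 3×15.999 = 207.23 g/mol.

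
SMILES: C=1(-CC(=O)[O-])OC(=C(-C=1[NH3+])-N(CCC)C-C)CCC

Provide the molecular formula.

C14H24N2O3

Heavy atoms from the SMILES: 14 C, 2 N, 3 O.
Implicit hydrogens by atom environment:
  6 × C: 2 H each → 12
  4 × C (aromatic): no H
  3 × C: 3 H each → 9
  1 × C: no H
  1 × N (charge +1): 3 H
  1 × N: no H
  1 × O (aromatic): no H
  1 × O: no H
  1 × O (charge -1): no H
  Total hydrogens = 24.
Molecular formula: C14H24N2O3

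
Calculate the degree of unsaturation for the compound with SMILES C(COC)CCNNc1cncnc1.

Molecular formula from the SMILES: C9H16N4O.
DoU = (2C + 2 + N − H − X)/2 = (2·9 + 2 + 4 − 16 − 0)/2 = 8/2 = 4.
(Structurally: 1 ring(s) + 3 π bond(s) = 4.)

4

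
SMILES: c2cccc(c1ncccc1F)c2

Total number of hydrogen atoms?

Hydrogens are implicit in SMILES; fill each atom to its normal valence:
  8 × C (aromatic): 1 H each → 8
  3 × C (aromatic): no H
  1 × F: no H
  1 × N (aromatic): no H
  Total hydrogens = 8.

8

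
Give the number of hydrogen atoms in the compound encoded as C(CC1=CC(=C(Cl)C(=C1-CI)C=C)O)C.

14

Hydrogens are implicit in SMILES; fill each atom to its normal valence:
  5 × C (aromatic): no H
  4 × C: 2 H each → 8
  1 × C: 3 H
  1 × C (aromatic): 1 H
  1 × C: 1 H
  1 × Cl: no H
  1 × I: no H
  1 × O: 1 H
  Total hydrogens = 14.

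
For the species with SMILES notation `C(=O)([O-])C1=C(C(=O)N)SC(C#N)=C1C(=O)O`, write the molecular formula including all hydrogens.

C8H3N2O5S-

Heavy atoms from the SMILES: 8 C, 2 N, 5 O, 1 S.
Implicit hydrogens by atom environment:
  4 × C (aromatic): no H
  4 × C: no H
  3 × O: no H
  1 × N: 2 H
  1 × N: no H
  1 × O: 1 H
  1 × O (charge -1): no H
  1 × S (aromatic): no H
  Total hydrogens = 3.
Net charge -1.
Molecular formula: C8H3N2O5S-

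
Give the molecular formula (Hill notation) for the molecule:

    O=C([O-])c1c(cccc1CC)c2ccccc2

C15H13O2-

Heavy atoms from the SMILES: 15 C, 2 O.
Implicit hydrogens by atom environment:
  8 × C (aromatic): 1 H each → 8
  4 × C (aromatic): no H
  1 × C: 3 H
  1 × C: 2 H
  1 × C: no H
  1 × O: no H
  1 × O (charge -1): no H
  Total hydrogens = 13.
Net charge -1.
Molecular formula: C15H13O2-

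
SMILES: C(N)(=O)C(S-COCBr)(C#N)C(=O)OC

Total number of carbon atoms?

7

The symbol for carbon appears 7 times in the SMILES.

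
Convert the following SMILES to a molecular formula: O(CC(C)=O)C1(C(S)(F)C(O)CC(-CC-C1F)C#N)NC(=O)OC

C14H20F2N2O5S

Heavy atoms from the SMILES: 14 C, 2 F, 2 N, 5 O, 1 S.
Implicit hydrogens by atom environment:
  5 × C: no H
  4 × C: 2 H each → 8
  4 × O: no H
  3 × C: 1 H each → 3
  2 × C: 3 H each → 6
  2 × F: no H
  1 × N: 1 H
  1 × N: no H
  1 × O: 1 H
  1 × S: 1 H
  Total hydrogens = 20.
Molecular formula: C14H20F2N2O5S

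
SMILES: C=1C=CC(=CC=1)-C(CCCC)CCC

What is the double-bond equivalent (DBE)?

Molecular formula from the SMILES: C14H22.
DoU = (2C + 2 + N − H − X)/2 = (2·14 + 2 + 0 − 22 − 0)/2 = 8/2 = 4.
(Structurally: 1 ring(s) + 3 π bond(s) = 4.)

4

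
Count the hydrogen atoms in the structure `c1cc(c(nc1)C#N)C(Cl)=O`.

3

Hydrogens are implicit in SMILES; fill each atom to its normal valence:
  3 × C (aromatic): 1 H each → 3
  2 × C (aromatic): no H
  2 × C: no H
  1 × Cl: no H
  1 × N (aromatic): no H
  1 × N: no H
  1 × O: no H
  Total hydrogens = 3.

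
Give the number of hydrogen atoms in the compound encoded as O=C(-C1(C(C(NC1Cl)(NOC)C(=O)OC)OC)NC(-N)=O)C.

19

Hydrogens are implicit in SMILES; fill each atom to its normal valence:
  6 × O: no H
  5 × C: no H
  4 × C: 3 H each → 12
  3 × N: 1 H each → 3
  2 × C: 1 H each → 2
  1 × Cl: no H
  1 × N: 2 H
  Total hydrogens = 19.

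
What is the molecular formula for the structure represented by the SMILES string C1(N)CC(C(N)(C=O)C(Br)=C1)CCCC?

C11H19BrN2O

Heavy atoms from the SMILES: 1 Br, 11 C, 2 N, 1 O.
Implicit hydrogens by atom environment:
  4 × C: 2 H each → 8
  4 × C: 1 H each → 4
  2 × C: no H
  2 × N: 2 H each → 4
  1 × Br: no H
  1 × C: 3 H
  1 × O: no H
  Total hydrogens = 19.
Molecular formula: C11H19BrN2O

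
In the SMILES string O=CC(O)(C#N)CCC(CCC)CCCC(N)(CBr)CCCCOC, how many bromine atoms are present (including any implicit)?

The symbol for bromine appears 1 time in the SMILES.

1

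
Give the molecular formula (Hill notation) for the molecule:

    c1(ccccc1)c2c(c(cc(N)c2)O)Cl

C12H10ClNO

Heavy atoms from the SMILES: 12 C, 1 Cl, 1 N, 1 O.
Implicit hydrogens by atom environment:
  7 × C (aromatic): 1 H each → 7
  5 × C (aromatic): no H
  1 × Cl: no H
  1 × N: 2 H
  1 × O: 1 H
  Total hydrogens = 10.
Molecular formula: C12H10ClNO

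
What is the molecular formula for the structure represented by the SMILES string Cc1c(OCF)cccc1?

Heavy atoms from the SMILES: 8 C, 1 F, 1 O.
Implicit hydrogens by atom environment:
  4 × C (aromatic): 1 H each → 4
  2 × C (aromatic): no H
  1 × C: 3 H
  1 × C: 2 H
  1 × F: no H
  1 × O: no H
  Total hydrogens = 9.
Molecular formula: C8H9FO

C8H9FO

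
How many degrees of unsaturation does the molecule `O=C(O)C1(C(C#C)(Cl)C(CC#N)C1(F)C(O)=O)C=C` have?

Molecular formula from the SMILES: C12H9ClFNO4.
DoU = (2C + 2 + N − H − X)/2 = (2·12 + 2 + 1 − 9 − 2)/2 = 16/2 = 8.
(Structurally: 1 ring(s) + 7 π bond(s) = 8.)

8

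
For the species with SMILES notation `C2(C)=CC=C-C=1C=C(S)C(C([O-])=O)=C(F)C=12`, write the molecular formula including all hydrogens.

Heavy atoms from the SMILES: 12 C, 1 F, 2 O, 1 S.
Implicit hydrogens by atom environment:
  6 × C (aromatic): no H
  4 × C (aromatic): 1 H each → 4
  1 × C: 3 H
  1 × C: no H
  1 × F: no H
  1 × O: no H
  1 × O (charge -1): no H
  1 × S: 1 H
  Total hydrogens = 8.
Net charge -1.
Molecular formula: C12H8FO2S-

C12H8FO2S-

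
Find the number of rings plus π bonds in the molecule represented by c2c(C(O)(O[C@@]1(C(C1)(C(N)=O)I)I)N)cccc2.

6

Molecular formula from the SMILES: C11H12I2N2O3.
DoU = (2C + 2 + N − H − X)/2 = (2·11 + 2 + 2 − 12 − 2)/2 = 12/2 = 6.
(Structurally: 2 ring(s) + 4 π bond(s) = 6.)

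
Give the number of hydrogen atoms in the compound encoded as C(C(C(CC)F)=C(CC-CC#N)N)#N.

Hydrogens are implicit in SMILES; fill each atom to its normal valence:
  4 × C: 2 H each → 8
  4 × C: no H
  2 × N: no H
  1 × C: 3 H
  1 × C: 1 H
  1 × F: no H
  1 × N: 2 H
  Total hydrogens = 14.

14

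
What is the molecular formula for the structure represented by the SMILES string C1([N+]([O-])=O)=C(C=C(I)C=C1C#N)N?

C7H4IN3O2

Heavy atoms from the SMILES: 7 C, 1 I, 3 N, 2 O.
Implicit hydrogens by atom environment:
  4 × C (aromatic): no H
  2 × C (aromatic): 1 H each → 2
  1 × C: no H
  1 × I: no H
  1 × N: 2 H
  1 × N: no H
  1 × N (charge +1): no H
  1 × O: no H
  1 × O (charge -1): no H
  Total hydrogens = 4.
Molecular formula: C7H4IN3O2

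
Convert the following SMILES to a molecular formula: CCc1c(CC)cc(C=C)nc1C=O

C12H15NO

Heavy atoms from the SMILES: 12 C, 1 N, 1 O.
Implicit hydrogens by atom environment:
  4 × C (aromatic): no H
  3 × C: 2 H each → 6
  2 × C: 3 H each → 6
  2 × C: 1 H each → 2
  1 × C (aromatic): 1 H
  1 × N (aromatic): no H
  1 × O: no H
  Total hydrogens = 15.
Molecular formula: C12H15NO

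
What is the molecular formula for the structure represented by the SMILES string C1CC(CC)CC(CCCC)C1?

Heavy atoms from the SMILES: 12 C.
Implicit hydrogens by atom environment:
  8 × C: 2 H each → 16
  2 × C: 3 H each → 6
  2 × C: 1 H each → 2
  Total hydrogens = 24.
Molecular formula: C12H24

C12H24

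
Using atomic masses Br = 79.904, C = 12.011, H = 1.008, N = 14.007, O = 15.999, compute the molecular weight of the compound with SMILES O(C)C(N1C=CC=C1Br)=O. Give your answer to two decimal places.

204.02

Molecular formula: C6H6BrNO2.
M = 1×79.904 + 6×12.011 + 6×1.008 + 1×14.007 + 2×15.999 = 204.02 g/mol.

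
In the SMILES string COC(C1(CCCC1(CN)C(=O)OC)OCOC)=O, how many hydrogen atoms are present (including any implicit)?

21

Hydrogens are implicit in SMILES; fill each atom to its normal valence:
  6 × O: no H
  5 × C: 2 H each → 10
  4 × C: no H
  3 × C: 3 H each → 9
  1 × N: 2 H
  Total hydrogens = 21.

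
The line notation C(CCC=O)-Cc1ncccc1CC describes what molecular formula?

C12H17NO

Heavy atoms from the SMILES: 12 C, 1 N, 1 O.
Implicit hydrogens by atom environment:
  5 × C: 2 H each → 10
  3 × C (aromatic): 1 H each → 3
  2 × C (aromatic): no H
  1 × C: 3 H
  1 × C: 1 H
  1 × N (aromatic): no H
  1 × O: no H
  Total hydrogens = 17.
Molecular formula: C12H17NO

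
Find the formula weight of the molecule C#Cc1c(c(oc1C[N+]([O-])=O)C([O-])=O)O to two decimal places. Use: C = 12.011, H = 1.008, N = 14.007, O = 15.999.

210.12

Molecular formula: C8H4NO6-.
M = 8×12.011 + 4×1.008 + 1×14.007 + 6×15.999 = 210.12 g/mol.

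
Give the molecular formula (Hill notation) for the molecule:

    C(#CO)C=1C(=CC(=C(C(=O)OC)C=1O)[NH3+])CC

Heavy atoms from the SMILES: 12 C, 1 N, 4 O.
Implicit hydrogens by atom environment:
  5 × C (aromatic): no H
  3 × C: no H
  2 × C: 3 H each → 6
  2 × O: 1 H each → 2
  2 × O: no H
  1 × C: 2 H
  1 × C (aromatic): 1 H
  1 × N (charge +1): 3 H
  Total hydrogens = 14.
Net charge +1.
Molecular formula: C12H14NO4+

C12H14NO4+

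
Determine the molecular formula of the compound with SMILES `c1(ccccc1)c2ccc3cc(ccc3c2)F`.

C16H11F

Heavy atoms from the SMILES: 16 C, 1 F.
Implicit hydrogens by atom environment:
  11 × C (aromatic): 1 H each → 11
  5 × C (aromatic): no H
  1 × F: no H
  Total hydrogens = 11.
Molecular formula: C16H11F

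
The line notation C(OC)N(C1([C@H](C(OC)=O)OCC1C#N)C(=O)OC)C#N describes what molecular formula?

C12H15N3O6

Heavy atoms from the SMILES: 12 C, 3 N, 6 O.
Implicit hydrogens by atom environment:
  6 × O: no H
  5 × C: no H
  3 × C: 3 H each → 9
  3 × N: no H
  2 × C: 2 H each → 4
  2 × C: 1 H each → 2
  Total hydrogens = 15.
Molecular formula: C12H15N3O6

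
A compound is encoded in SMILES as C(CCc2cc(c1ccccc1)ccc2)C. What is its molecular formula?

C16H18

Heavy atoms from the SMILES: 16 C.
Implicit hydrogens by atom environment:
  9 × C (aromatic): 1 H each → 9
  3 × C: 2 H each → 6
  3 × C (aromatic): no H
  1 × C: 3 H
  Total hydrogens = 18.
Molecular formula: C16H18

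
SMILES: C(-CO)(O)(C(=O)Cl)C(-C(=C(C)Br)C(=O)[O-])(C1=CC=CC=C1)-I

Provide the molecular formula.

C14H12BrClIO5-

Heavy atoms from the SMILES: 1 Br, 14 C, 1 Cl, 1 I, 5 O.
Implicit hydrogens by atom environment:
  6 × C: no H
  5 × C (aromatic): 1 H each → 5
  2 × O: 1 H each → 2
  2 × O: no H
  1 × Br: no H
  1 × C: 3 H
  1 × C: 2 H
  1 × C (aromatic): no H
  1 × Cl: no H
  1 × I: no H
  1 × O (charge -1): no H
  Total hydrogens = 12.
Net charge -1.
Molecular formula: C14H12BrClIO5-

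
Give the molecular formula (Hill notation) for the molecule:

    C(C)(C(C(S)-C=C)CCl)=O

Heavy atoms from the SMILES: 7 C, 1 Cl, 1 O, 1 S.
Implicit hydrogens by atom environment:
  3 × C: 1 H each → 3
  2 × C: 2 H each → 4
  1 × C: 3 H
  1 × C: no H
  1 × Cl: no H
  1 × O: no H
  1 × S: 1 H
  Total hydrogens = 11.
Molecular formula: C7H11ClOS

C7H11ClOS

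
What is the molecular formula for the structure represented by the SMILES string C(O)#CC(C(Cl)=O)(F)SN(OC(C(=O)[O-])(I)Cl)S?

Heavy atoms from the SMILES: 6 C, 2 Cl, 1 F, 1 I, 1 N, 5 O, 2 S.
Implicit hydrogens by atom environment:
  6 × C: no H
  3 × O: no H
  2 × Cl: no H
  1 × F: no H
  1 × I: no H
  1 × N: no H
  1 × O: 1 H
  1 × O (charge -1): no H
  1 × S: 1 H
  1 × S: no H
  Total hydrogens = 2.
Net charge -1.
Molecular formula: C6H2Cl2FINO5S2-

C6H2Cl2FINO5S2-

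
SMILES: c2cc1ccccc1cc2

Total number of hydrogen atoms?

8

Hydrogens are implicit in SMILES; fill each atom to its normal valence:
  8 × C (aromatic): 1 H each → 8
  2 × C (aromatic): no H
  Total hydrogens = 8.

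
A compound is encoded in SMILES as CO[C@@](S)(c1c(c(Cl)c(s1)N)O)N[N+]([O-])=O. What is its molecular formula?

C6H8ClN3O4S2

Heavy atoms from the SMILES: 6 C, 1 Cl, 3 N, 4 O, 2 S.
Implicit hydrogens by atom environment:
  4 × C (aromatic): no H
  2 × O: no H
  1 × C: 3 H
  1 × C: no H
  1 × Cl: no H
  1 × N: 2 H
  1 × N: 1 H
  1 × N (charge +1): no H
  1 × O: 1 H
  1 × O (charge -1): no H
  1 × S: 1 H
  1 × S (aromatic): no H
  Total hydrogens = 8.
Molecular formula: C6H8ClN3O4S2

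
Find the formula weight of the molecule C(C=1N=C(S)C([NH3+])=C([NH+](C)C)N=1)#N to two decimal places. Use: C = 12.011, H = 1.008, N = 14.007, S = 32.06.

Molecular formula: [C7H11N5S]2+.
M = 7×12.011 + 11×1.008 + 5×14.007 + 1×32.06 = 197.26 g/mol.

197.26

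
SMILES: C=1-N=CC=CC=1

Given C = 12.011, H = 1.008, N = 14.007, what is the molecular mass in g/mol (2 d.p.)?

Molecular formula: C5H5N.
M = 5×12.011 + 5×1.008 + 1×14.007 = 79.10 g/mol.

79.10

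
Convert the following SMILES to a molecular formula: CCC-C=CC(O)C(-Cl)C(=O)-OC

Heavy atoms from the SMILES: 9 C, 1 Cl, 3 O.
Implicit hydrogens by atom environment:
  4 × C: 1 H each → 4
  2 × C: 3 H each → 6
  2 × C: 2 H each → 4
  2 × O: no H
  1 × C: no H
  1 × Cl: no H
  1 × O: 1 H
  Total hydrogens = 15.
Molecular formula: C9H15ClO3

C9H15ClO3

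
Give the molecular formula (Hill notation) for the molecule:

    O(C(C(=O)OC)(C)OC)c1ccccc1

C11H14O4

Heavy atoms from the SMILES: 11 C, 4 O.
Implicit hydrogens by atom environment:
  5 × C (aromatic): 1 H each → 5
  4 × O: no H
  3 × C: 3 H each → 9
  2 × C: no H
  1 × C (aromatic): no H
  Total hydrogens = 14.
Molecular formula: C11H14O4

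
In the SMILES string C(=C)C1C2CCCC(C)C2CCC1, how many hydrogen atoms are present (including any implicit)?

Hydrogens are implicit in SMILES; fill each atom to its normal valence:
  7 × C: 2 H each → 14
  5 × C: 1 H each → 5
  1 × C: 3 H
  Total hydrogens = 22.

22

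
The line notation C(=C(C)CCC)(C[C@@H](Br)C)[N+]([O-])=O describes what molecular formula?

C9H16BrNO2

Heavy atoms from the SMILES: 1 Br, 9 C, 1 N, 2 O.
Implicit hydrogens by atom environment:
  3 × C: 3 H each → 9
  3 × C: 2 H each → 6
  2 × C: no H
  1 × Br: no H
  1 × C: 1 H
  1 × N (charge +1): no H
  1 × O: no H
  1 × O (charge -1): no H
  Total hydrogens = 16.
Molecular formula: C9H16BrNO2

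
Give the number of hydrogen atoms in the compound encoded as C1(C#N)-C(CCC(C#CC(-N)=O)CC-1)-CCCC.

Hydrogens are implicit in SMILES; fill each atom to its normal valence:
  7 × C: 2 H each → 14
  4 × C: no H
  3 × C: 1 H each → 3
  1 × C: 3 H
  1 × N: 2 H
  1 × N: no H
  1 × O: no H
  Total hydrogens = 22.

22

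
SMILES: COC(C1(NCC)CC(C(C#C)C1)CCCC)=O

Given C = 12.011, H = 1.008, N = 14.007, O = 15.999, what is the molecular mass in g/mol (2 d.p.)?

251.37

Molecular formula: C15H25NO2.
M = 15×12.011 + 25×1.008 + 1×14.007 + 2×15.999 = 251.37 g/mol.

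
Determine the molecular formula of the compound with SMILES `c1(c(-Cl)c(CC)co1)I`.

Heavy atoms from the SMILES: 6 C, 1 Cl, 1 I, 1 O.
Implicit hydrogens by atom environment:
  3 × C (aromatic): no H
  1 × C: 3 H
  1 × C: 2 H
  1 × C (aromatic): 1 H
  1 × Cl: no H
  1 × I: no H
  1 × O (aromatic): no H
  Total hydrogens = 6.
Molecular formula: C6H6ClIO

C6H6ClIO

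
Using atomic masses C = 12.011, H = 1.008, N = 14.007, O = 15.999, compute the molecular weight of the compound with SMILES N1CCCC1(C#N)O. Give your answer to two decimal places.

Molecular formula: C5H8N2O.
M = 5×12.011 + 8×1.008 + 2×14.007 + 1×15.999 = 112.13 g/mol.

112.13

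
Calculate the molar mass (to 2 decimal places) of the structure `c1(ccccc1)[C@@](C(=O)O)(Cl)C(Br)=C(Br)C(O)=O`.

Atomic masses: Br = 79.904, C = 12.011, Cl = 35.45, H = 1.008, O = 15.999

Molecular formula: C11H7Br2ClO4.
M = 2×79.904 + 11×12.011 + 1×35.45 + 7×1.008 + 4×15.999 = 398.43 g/mol.

398.43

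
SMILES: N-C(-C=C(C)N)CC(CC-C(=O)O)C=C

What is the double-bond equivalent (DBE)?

3

Molecular formula from the SMILES: C11H20N2O2.
DoU = (2C + 2 + N − H − X)/2 = (2·11 + 2 + 2 − 20 − 0)/2 = 6/2 = 3.
(Structurally: 0 ring(s) + 3 π bond(s) = 3.)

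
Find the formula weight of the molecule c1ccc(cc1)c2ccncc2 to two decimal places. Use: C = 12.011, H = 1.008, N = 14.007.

155.20

Molecular formula: C11H9N.
M = 11×12.011 + 9×1.008 + 1×14.007 = 155.20 g/mol.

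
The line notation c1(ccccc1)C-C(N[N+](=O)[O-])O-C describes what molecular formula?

Heavy atoms from the SMILES: 9 C, 2 N, 3 O.
Implicit hydrogens by atom environment:
  5 × C (aromatic): 1 H each → 5
  2 × O: no H
  1 × C: 3 H
  1 × C: 2 H
  1 × C: 1 H
  1 × C (aromatic): no H
  1 × N: 1 H
  1 × N (charge +1): no H
  1 × O (charge -1): no H
  Total hydrogens = 12.
Molecular formula: C9H12N2O3

C9H12N2O3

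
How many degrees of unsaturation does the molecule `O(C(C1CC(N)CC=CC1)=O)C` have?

3

Molecular formula from the SMILES: C9H15NO2.
DoU = (2C + 2 + N − H − X)/2 = (2·9 + 2 + 1 − 15 − 0)/2 = 6/2 = 3.
(Structurally: 1 ring(s) + 2 π bond(s) = 3.)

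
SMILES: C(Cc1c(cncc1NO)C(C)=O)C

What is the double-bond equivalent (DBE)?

5

Molecular formula from the SMILES: C10H14N2O2.
DoU = (2C + 2 + N − H − X)/2 = (2·10 + 2 + 2 − 14 − 0)/2 = 10/2 = 5.
(Structurally: 1 ring(s) + 4 π bond(s) = 5.)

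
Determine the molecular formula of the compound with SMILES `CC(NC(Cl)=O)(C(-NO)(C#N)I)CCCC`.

C9H15ClIN3O2

Heavy atoms from the SMILES: 9 C, 1 Cl, 1 I, 3 N, 2 O.
Implicit hydrogens by atom environment:
  4 × C: no H
  3 × C: 2 H each → 6
  2 × C: 3 H each → 6
  2 × N: 1 H each → 2
  1 × Cl: no H
  1 × I: no H
  1 × N: no H
  1 × O: 1 H
  1 × O: no H
  Total hydrogens = 15.
Molecular formula: C9H15ClIN3O2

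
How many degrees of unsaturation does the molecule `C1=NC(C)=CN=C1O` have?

Molecular formula from the SMILES: C5H6N2O.
DoU = (2C + 2 + N − H − X)/2 = (2·5 + 2 + 2 − 6 − 0)/2 = 8/2 = 4.
(Structurally: 1 ring(s) + 3 π bond(s) = 4.)

4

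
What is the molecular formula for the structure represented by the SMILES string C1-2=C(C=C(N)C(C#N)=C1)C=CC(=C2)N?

Heavy atoms from the SMILES: 11 C, 3 N.
Implicit hydrogens by atom environment:
  5 × C (aromatic): 1 H each → 5
  5 × C (aromatic): no H
  2 × N: 2 H each → 4
  1 × C: no H
  1 × N: no H
  Total hydrogens = 9.
Molecular formula: C11H9N3

C11H9N3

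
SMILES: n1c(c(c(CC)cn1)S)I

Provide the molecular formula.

Heavy atoms from the SMILES: 6 C, 1 I, 2 N, 1 S.
Implicit hydrogens by atom environment:
  3 × C (aromatic): no H
  2 × N (aromatic): no H
  1 × C: 3 H
  1 × C: 2 H
  1 × C (aromatic): 1 H
  1 × I: no H
  1 × S: 1 H
  Total hydrogens = 7.
Molecular formula: C6H7IN2S

C6H7IN2S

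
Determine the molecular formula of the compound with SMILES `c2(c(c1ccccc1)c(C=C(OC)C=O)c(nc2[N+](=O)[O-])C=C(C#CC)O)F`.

C20H15FN2O5

Heavy atoms from the SMILES: 20 C, 1 F, 2 N, 5 O.
Implicit hydrogens by atom environment:
  6 × C (aromatic): no H
  5 × C (aromatic): 1 H each → 5
  4 × C: no H
  3 × C: 1 H each → 3
  3 × O: no H
  2 × C: 3 H each → 6
  1 × F: no H
  1 × N (aromatic): no H
  1 × N (charge +1): no H
  1 × O: 1 H
  1 × O (charge -1): no H
  Total hydrogens = 15.
Molecular formula: C20H15FN2O5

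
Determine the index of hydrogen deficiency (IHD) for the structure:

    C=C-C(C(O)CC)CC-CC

Molecular formula from the SMILES: C10H20O.
DoU = (2C + 2 + N − H − X)/2 = (2·10 + 2 + 0 − 20 − 0)/2 = 2/2 = 1.
(Structurally: 0 ring(s) + 1 π bond(s) = 1.)

1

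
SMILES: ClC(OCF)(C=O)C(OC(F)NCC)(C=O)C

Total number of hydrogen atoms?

14

Hydrogens are implicit in SMILES; fill each atom to its normal valence:
  4 × O: no H
  3 × C: 1 H each → 3
  2 × C: 3 H each → 6
  2 × C: 2 H each → 4
  2 × C: no H
  2 × F: no H
  1 × Cl: no H
  1 × N: 1 H
  Total hydrogens = 14.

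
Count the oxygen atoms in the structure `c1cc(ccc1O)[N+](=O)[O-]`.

3

The symbol for oxygen appears 3 times in the SMILES.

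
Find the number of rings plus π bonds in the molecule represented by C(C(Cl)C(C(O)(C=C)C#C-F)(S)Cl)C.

Molecular formula from the SMILES: C9H11Cl2FOS.
DoU = (2C + 2 + N − H − X)/2 = (2·9 + 2 + 0 − 11 − 3)/2 = 6/2 = 3.
(Structurally: 0 ring(s) + 3 π bond(s) = 3.)

3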